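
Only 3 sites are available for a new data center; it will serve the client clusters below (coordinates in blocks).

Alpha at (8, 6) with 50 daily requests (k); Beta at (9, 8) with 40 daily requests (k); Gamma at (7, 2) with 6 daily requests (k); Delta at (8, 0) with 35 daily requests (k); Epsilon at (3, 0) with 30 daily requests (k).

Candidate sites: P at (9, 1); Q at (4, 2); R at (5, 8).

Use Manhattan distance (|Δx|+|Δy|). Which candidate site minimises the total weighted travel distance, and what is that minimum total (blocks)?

P, total 878 blocks

Total weighted distance at each candidate:
  P (9, 1): total = 878
  Q (4, 2): total = 1158
  R (5, 8): total = 1143
Minimum is at P with total 878 blocks.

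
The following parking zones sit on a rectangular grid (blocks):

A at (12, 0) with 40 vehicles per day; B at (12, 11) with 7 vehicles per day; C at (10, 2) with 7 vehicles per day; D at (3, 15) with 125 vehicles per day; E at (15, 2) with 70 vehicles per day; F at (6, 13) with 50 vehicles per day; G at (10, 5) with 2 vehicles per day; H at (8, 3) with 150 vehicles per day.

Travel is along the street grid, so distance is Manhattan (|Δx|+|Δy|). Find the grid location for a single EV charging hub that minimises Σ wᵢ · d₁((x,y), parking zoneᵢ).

Manhattan distance separates: Σwᵢ(|x−xᵢ|+|y−yᵢ|) = Σwᵢ|x−xᵢ| + Σwᵢ|y−yᵢ|, so x and y are optimised independently as 1-D weighted medians.
Total weight W = 451; half = 225.5.
x-coordinate, sorted with cumulative weight:
  x=3 (D, w=125) cum 125
  x=6 (F, w=50) cum 175
  x=8 (H, w=150) cum 325  ← median
  x=10 (C, w=7) cum 332
  x=10 (G, w=2) cum 334
  x=12 (A, w=40) cum 374
  x=12 (B, w=7) cum 381
  x=15 (E, w=70) cum 451
⇒ x* = 8
y-coordinate, sorted with cumulative weight:
  y=0 (A, w=40) cum 40
  y=2 (C, w=7) cum 47
  y=2 (E, w=70) cum 117
  y=3 (H, w=150) cum 267  ← median
  y=5 (G, w=2) cum 269
  y=11 (B, w=7) cum 276
  y=13 (F, w=50) cum 326
  y=15 (D, w=125) cum 451
⇒ y* = 3

(8, 3)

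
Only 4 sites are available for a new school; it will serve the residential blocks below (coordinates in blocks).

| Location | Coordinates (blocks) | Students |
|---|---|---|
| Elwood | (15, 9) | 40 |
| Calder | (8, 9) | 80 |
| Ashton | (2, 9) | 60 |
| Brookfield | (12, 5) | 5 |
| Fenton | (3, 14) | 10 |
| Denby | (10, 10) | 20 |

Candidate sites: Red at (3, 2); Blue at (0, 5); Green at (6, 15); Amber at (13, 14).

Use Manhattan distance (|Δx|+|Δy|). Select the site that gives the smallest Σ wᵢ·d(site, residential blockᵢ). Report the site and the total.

Total weighted distance at each candidate:
  Red (3, 2): total = 2680
  Blue (0, 5): total = 2560
  Green (6, 15): total = 2140
  Amber (13, 14): total = 2330
Minimum is at Green with total 2140 blocks.

Green, total 2140 blocks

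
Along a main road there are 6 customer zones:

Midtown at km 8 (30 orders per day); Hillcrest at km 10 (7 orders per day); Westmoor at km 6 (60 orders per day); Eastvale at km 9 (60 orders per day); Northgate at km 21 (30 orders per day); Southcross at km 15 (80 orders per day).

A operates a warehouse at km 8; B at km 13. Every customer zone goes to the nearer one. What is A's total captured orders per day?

The indifferent point is the midpoint (8+13)/2 = 10.5; customer zones left of it (closer to A at 8) go to A, those right go to B.
  Westmoor at 6 (w=60) → A
  Midtown at 8 (w=30) → A
  Eastvale at 9 (w=60) → A
  Hillcrest at 10 (w=7) → A
  Southcross at 15 (w=80) → B
  Northgate at 21 (w=30) → B
A captures 157; B captures 110.

157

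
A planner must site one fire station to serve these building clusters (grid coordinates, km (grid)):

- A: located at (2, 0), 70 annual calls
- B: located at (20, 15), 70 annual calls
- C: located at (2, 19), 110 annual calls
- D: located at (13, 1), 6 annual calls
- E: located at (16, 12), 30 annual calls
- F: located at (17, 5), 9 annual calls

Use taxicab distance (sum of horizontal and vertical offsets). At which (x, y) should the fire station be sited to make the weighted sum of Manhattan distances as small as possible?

Manhattan distance separates: Σwᵢ(|x−xᵢ|+|y−yᵢ|) = Σwᵢ|x−xᵢ| + Σwᵢ|y−yᵢ|, so x and y are optimised independently as 1-D weighted medians.
Total weight W = 295; half = 147.5.
x-coordinate, sorted with cumulative weight:
  x=2 (A, w=70) cum 70
  x=2 (C, w=110) cum 180  ← median
  x=13 (D, w=6) cum 186
  x=16 (E, w=30) cum 216
  x=17 (F, w=9) cum 225
  x=20 (B, w=70) cum 295
⇒ x* = 2
y-coordinate, sorted with cumulative weight:
  y=0 (A, w=70) cum 70
  y=1 (D, w=6) cum 76
  y=5 (F, w=9) cum 85
  y=12 (E, w=30) cum 115
  y=15 (B, w=70) cum 185  ← median
  y=19 (C, w=110) cum 295
⇒ y* = 15

(2, 15)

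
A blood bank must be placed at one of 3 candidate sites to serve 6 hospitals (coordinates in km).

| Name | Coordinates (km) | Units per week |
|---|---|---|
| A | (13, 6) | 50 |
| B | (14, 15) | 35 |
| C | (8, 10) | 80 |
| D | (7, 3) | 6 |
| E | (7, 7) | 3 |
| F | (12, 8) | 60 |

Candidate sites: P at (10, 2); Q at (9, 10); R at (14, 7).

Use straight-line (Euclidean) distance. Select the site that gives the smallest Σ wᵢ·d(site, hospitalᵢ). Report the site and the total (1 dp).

Total weighted distance at each candidate:
  P (10, 2): total = 1801.7
  Q (9, 10): total = 881.2
  R (14, 7): total = 1090.9
Minimum is at Q with total 881.2 km.

Q, total 881.2 km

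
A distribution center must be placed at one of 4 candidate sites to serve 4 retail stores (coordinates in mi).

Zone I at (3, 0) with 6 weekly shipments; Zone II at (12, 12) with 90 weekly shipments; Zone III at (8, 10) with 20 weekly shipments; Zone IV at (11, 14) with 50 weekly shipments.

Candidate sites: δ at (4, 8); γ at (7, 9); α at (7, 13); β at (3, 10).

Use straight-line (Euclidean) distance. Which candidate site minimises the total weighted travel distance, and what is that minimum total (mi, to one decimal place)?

Total weighted distance at each candidate:
  δ (4, 8): total = 1403.8
  γ (7, 9): total = 932.3
  α (7, 13): total = 809.9
  β (3, 10): total = 1437.0
Minimum is at α with total 809.9 mi.

α, total 809.9 mi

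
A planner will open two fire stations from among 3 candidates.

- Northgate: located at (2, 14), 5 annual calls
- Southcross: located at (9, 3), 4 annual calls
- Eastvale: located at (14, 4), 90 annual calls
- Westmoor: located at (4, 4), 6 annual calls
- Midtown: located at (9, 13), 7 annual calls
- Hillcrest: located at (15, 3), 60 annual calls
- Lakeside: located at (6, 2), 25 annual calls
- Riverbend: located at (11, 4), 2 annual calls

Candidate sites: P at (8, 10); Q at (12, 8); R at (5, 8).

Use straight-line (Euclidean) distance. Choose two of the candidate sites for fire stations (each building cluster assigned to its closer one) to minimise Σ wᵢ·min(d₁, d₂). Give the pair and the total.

Evaluate every pair (each demand assigned to the nearer of the two):
  {Q, R}: total = 1035.1
  {P, Q}: total = 1091.5
  {P, R}: total = 1629.2
Best pair: {Q, R} with total 1035.1.

{Q, R}, total 1035.1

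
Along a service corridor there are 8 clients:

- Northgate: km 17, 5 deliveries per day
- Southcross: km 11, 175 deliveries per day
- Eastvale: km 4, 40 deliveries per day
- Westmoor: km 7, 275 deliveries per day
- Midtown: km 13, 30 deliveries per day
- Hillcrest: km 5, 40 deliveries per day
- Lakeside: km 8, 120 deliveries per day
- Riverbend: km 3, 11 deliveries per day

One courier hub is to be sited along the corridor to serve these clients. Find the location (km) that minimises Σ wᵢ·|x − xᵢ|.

x = 7

For a sum of weighted absolute distances on a line, the optimum is the weighted median (not the mean). Total weight W = 696; half-weight = 348.
Sort by position and accumulate weight:
  km 3 (Riverbend, w=11) → cum 11
  km 4 (Eastvale, w=40) → cum 51
  km 5 (Hillcrest, w=40) → cum 91
  km 7 (Westmoor, w=275) → cum 366  ≥ 348 → median here
  km 8 (Lakeside, w=120) → cum 486
  km 11 (Southcross, w=175) → cum 661
  km 13 (Midtown, w=30) → cum 691
  km 17 (Northgate, w=5) → cum 696
Optimal location: km 7.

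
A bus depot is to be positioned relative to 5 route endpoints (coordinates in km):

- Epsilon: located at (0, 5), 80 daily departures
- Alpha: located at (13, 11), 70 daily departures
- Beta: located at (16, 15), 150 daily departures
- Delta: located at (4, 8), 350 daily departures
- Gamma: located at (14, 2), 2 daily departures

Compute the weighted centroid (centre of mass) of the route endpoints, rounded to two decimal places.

The minimiser of Σwᵢ‖p−pᵢ‖² is the weighted centroid p* = (Σwᵢpᵢ)/(Σwᵢ).
Σwᵢ = 652.
Σwᵢxᵢ = 80·0 + 70·13 + 150·16 + 350·4 + 2·14 = 4738.
Σwᵢyᵢ = 80·5 + 70·11 + 150·15 + 350·8 + 2·2 = 6224.
x* = 4738/652 = 7.27, y* = 6224/652 = 9.55.

(7.27, 9.55)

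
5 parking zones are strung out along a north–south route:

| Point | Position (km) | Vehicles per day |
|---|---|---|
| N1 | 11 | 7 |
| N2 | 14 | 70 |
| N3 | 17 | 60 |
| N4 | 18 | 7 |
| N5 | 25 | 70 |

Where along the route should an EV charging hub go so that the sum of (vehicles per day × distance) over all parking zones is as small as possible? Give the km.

For a sum of weighted absolute distances on a line, the optimum is the weighted median (not the mean). Total weight W = 214; half-weight = 107.
Sort by position and accumulate weight:
  km 11 (N1, w=7) → cum 7
  km 14 (N2, w=70) → cum 77
  km 17 (N3, w=60) → cum 137  ≥ 107 → median here
  km 18 (N4, w=7) → cum 144
  km 25 (N5, w=70) → cum 214
Optimal location: km 17.

x = 17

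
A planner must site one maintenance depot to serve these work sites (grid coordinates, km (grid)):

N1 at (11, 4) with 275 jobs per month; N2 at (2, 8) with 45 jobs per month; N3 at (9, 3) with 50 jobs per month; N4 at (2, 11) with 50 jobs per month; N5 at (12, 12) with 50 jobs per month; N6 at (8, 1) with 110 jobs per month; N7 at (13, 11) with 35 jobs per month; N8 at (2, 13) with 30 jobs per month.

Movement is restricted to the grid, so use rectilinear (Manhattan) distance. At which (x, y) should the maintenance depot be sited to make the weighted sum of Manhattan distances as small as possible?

Manhattan distance separates: Σwᵢ(|x−xᵢ|+|y−yᵢ|) = Σwᵢ|x−xᵢ| + Σwᵢ|y−yᵢ|, so x and y are optimised independently as 1-D weighted medians.
Total weight W = 645; half = 322.5.
x-coordinate, sorted with cumulative weight:
  x=2 (N2, w=45) cum 45
  x=2 (N4, w=50) cum 95
  x=2 (N8, w=30) cum 125
  x=8 (N6, w=110) cum 235
  x=9 (N3, w=50) cum 285
  x=11 (N1, w=275) cum 560  ← median
  x=12 (N5, w=50) cum 610
  x=13 (N7, w=35) cum 645
⇒ x* = 11
y-coordinate, sorted with cumulative weight:
  y=1 (N6, w=110) cum 110
  y=3 (N3, w=50) cum 160
  y=4 (N1, w=275) cum 435  ← median
  y=8 (N2, w=45) cum 480
  y=11 (N4, w=50) cum 530
  y=11 (N7, w=35) cum 565
  y=12 (N5, w=50) cum 615
  y=13 (N8, w=30) cum 645
⇒ y* = 4

(11, 4)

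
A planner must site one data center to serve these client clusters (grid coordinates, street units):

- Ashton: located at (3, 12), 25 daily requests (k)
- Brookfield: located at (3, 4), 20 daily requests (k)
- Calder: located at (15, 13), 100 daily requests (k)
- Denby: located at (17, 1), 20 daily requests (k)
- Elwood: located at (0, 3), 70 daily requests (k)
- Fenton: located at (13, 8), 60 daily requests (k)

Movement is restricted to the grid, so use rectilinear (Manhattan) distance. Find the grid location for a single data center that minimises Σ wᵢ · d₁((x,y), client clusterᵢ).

Manhattan distance separates: Σwᵢ(|x−xᵢ|+|y−yᵢ|) = Σwᵢ|x−xᵢ| + Σwᵢ|y−yᵢ|, so x and y are optimised independently as 1-D weighted medians.
Total weight W = 295; half = 147.5.
x-coordinate, sorted with cumulative weight:
  x=0 (Elwood, w=70) cum 70
  x=3 (Ashton, w=25) cum 95
  x=3 (Brookfield, w=20) cum 115
  x=13 (Fenton, w=60) cum 175  ← median
  x=15 (Calder, w=100) cum 275
  x=17 (Denby, w=20) cum 295
⇒ x* = 13
y-coordinate, sorted with cumulative weight:
  y=1 (Denby, w=20) cum 20
  y=3 (Elwood, w=70) cum 90
  y=4 (Brookfield, w=20) cum 110
  y=8 (Fenton, w=60) cum 170  ← median
  y=12 (Ashton, w=25) cum 195
  y=13 (Calder, w=100) cum 295
⇒ y* = 8

(13, 8)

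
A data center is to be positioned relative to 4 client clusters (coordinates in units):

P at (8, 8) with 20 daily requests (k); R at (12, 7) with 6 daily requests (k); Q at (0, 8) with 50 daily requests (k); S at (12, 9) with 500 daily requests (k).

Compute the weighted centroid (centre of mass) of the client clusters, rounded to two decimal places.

The minimiser of Σwᵢ‖p−pᵢ‖² is the weighted centroid p* = (Σwᵢpᵢ)/(Σwᵢ).
Σwᵢ = 576.
Σwᵢxᵢ = 20·8 + 6·12 + 50·0 + 500·12 = 6232.
Σwᵢyᵢ = 20·8 + 6·7 + 50·8 + 500·9 = 5102.
x* = 6232/576 = 10.82, y* = 5102/576 = 8.86.

(10.82, 8.86)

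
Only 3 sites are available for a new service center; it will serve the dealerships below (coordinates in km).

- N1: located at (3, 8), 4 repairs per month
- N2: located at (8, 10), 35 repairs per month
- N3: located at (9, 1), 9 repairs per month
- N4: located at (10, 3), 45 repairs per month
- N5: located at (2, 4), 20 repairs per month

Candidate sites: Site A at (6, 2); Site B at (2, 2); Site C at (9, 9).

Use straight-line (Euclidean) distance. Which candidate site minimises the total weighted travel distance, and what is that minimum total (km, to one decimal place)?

Total weighted distance at each candidate:
  Site A (6, 2): total = 618.9
  Site B (2, 2): total = 840.8
  Site C (9, 9): total = 591.6
Minimum is at Site C with total 591.6 km.

Site C, total 591.6 km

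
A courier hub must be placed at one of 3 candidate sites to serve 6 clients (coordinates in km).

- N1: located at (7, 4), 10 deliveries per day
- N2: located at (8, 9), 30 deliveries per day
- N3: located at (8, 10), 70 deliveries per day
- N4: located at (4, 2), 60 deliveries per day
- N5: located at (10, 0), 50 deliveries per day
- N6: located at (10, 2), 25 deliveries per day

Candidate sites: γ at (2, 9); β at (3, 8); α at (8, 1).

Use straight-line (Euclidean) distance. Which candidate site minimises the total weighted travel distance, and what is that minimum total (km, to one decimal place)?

α, total 1316.7 km

Total weighted distance at each candidate:
  γ (2, 9): total = 1981.1
  β (3, 8): total = 1713.5
  α (8, 1): total = 1316.7
Minimum is at α with total 1316.7 km.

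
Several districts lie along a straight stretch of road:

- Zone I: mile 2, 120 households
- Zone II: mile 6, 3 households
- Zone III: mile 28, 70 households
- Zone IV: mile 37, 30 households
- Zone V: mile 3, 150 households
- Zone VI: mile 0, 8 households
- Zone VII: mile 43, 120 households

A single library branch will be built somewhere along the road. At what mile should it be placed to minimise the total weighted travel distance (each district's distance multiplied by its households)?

For a sum of weighted absolute distances on a line, the optimum is the weighted median (not the mean). Total weight W = 501; half-weight = 250.5.
Sort by position and accumulate weight:
  mile 0 (Zone VI, w=8) → cum 8
  mile 2 (Zone I, w=120) → cum 128
  mile 3 (Zone V, w=150) → cum 278  ≥ 250.5 → median here
  mile 6 (Zone II, w=3) → cum 281
  mile 28 (Zone III, w=70) → cum 351
  mile 37 (Zone IV, w=30) → cum 381
  mile 43 (Zone VII, w=120) → cum 501
Optimal location: mile 3.

x = 3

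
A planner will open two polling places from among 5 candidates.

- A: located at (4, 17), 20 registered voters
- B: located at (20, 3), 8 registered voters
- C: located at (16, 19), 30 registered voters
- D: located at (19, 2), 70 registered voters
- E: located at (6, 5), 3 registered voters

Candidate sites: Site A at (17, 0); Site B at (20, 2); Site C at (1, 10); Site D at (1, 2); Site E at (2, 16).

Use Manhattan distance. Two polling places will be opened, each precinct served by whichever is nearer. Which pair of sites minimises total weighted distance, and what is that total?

{Site B, Site E}, total 693

Evaluate every pair (each demand assigned to the nearer of the two):
  {Site B, Site E}: total = 693
  {Site B, Site C}: total = 938
  {Site A, Site E}: total = 943
  {Site B, Site D}: total = 1092
  {Site A, Site C}: total = 1158
  {Site A, Site D}: total = 1312
  {Site A, Site B}: total = 1326
  {Site D, Site E}: total = 2014
  {Site C, Site D}: total = 2364
  {Site C, Site E}: total = 2628
Best pair: {Site B, Site E} with total 693.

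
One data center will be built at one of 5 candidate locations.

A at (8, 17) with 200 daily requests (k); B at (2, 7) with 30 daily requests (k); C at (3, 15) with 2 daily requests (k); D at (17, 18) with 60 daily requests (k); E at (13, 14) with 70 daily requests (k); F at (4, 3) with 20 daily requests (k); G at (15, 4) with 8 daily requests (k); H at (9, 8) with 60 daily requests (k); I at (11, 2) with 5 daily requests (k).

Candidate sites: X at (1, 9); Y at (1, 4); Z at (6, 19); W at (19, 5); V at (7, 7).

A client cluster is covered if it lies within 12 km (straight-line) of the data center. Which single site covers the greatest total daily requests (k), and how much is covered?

Coverage radius r = 12 km; a point is covered iff (Δx)²+(Δy)² ≤ 12² = 144.
  X (1, 9): covers {A, B, C, F, H} → 312
  Y (1, 4): covers {B, C, F, H, I} → 117
  Z (6, 19): covers {A, C, D, E, H} → 392
  W (19, 5): covers {E, G, H, I} → 143
  V (7, 7): covers {A, B, C, E, F, G, H, I} → 395
Maximum coverage at V: 395 daily requests (k).

V, covering 395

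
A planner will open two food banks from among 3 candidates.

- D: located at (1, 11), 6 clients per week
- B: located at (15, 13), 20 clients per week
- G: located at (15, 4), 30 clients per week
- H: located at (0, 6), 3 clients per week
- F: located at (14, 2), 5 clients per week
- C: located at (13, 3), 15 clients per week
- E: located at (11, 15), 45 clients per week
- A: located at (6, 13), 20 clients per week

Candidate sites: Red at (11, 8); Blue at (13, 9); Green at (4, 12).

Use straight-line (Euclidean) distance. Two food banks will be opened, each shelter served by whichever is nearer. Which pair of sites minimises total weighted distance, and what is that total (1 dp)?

{Blue, Green}, total 746.3

Evaluate every pair (each demand assigned to the nearer of the two):
  {Blue, Green}: total = 746.3
  {Red, Green}: total = 812.4
  {Red, Blue}: total = 887.5
Best pair: {Blue, Green} with total 746.3.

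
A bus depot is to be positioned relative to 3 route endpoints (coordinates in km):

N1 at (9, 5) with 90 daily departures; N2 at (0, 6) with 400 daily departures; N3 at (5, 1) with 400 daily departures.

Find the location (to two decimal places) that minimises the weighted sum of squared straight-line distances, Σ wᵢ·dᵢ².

(3.16, 3.65)

The minimiser of Σwᵢ‖p−pᵢ‖² is the weighted centroid p* = (Σwᵢpᵢ)/(Σwᵢ).
Σwᵢ = 890.
Σwᵢxᵢ = 90·9 + 400·0 + 400·5 = 2810.
Σwᵢyᵢ = 90·5 + 400·6 + 400·1 = 3250.
x* = 2810/890 = 3.16, y* = 3250/890 = 3.65.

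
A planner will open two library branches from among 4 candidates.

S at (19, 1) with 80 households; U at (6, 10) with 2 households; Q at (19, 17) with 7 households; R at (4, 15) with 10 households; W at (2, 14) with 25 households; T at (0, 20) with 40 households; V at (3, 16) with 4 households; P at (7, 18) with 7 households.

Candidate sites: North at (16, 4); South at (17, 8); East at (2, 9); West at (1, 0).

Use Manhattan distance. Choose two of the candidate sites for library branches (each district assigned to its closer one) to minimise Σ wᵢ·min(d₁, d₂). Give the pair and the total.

Evaluate every pair (each demand assigned to the nearer of the two):
  {North, East}: total = 1457
  {South, East}: total = 1662
  {North, West}: total = 2250
  {South, West}: total = 2430
  {East, West}: total = 2560
  {North, South}: total = 2696
Best pair: {North, East} with total 1457.

{North, East}, total 1457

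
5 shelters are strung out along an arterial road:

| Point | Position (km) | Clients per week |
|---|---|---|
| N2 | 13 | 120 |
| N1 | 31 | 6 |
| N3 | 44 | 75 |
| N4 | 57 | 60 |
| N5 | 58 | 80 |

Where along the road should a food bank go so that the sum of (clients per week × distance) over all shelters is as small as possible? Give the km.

x = 44

For a sum of weighted absolute distances on a line, the optimum is the weighted median (not the mean). Total weight W = 341; half-weight = 170.5.
Sort by position and accumulate weight:
  km 13 (N2, w=120) → cum 120
  km 31 (N1, w=6) → cum 126
  km 44 (N3, w=75) → cum 201  ≥ 170.5 → median here
  km 57 (N4, w=60) → cum 261
  km 58 (N5, w=80) → cum 341
Optimal location: km 44.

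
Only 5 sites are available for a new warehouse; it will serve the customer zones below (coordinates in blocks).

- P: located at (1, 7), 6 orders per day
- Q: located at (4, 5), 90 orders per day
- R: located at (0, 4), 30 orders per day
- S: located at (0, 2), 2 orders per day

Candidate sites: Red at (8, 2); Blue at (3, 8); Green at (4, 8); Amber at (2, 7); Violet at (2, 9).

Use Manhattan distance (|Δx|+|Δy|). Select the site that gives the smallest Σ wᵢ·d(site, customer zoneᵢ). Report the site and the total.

Amber, total 530 blocks

Total weighted distance at each candidate:
  Red (8, 2): total = 1018
  Blue (3, 8): total = 606
  Green (4, 8): total = 554
  Amber (2, 7): total = 530
  Violet (2, 9): total = 786
Minimum is at Amber with total 530 blocks.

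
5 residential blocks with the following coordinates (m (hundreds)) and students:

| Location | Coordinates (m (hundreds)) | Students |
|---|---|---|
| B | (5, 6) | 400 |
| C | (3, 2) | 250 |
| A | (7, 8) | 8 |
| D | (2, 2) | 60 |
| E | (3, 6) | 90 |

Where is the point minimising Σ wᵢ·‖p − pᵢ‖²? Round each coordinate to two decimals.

(3.96, 4.49)

The minimiser of Σwᵢ‖p−pᵢ‖² is the weighted centroid p* = (Σwᵢpᵢ)/(Σwᵢ).
Σwᵢ = 808.
Σwᵢxᵢ = 400·5 + 250·3 + 8·7 + 60·2 + 90·3 = 3196.
Σwᵢyᵢ = 400·6 + 250·2 + 8·8 + 60·2 + 90·6 = 3624.
x* = 3196/808 = 3.96, y* = 3624/808 = 4.49.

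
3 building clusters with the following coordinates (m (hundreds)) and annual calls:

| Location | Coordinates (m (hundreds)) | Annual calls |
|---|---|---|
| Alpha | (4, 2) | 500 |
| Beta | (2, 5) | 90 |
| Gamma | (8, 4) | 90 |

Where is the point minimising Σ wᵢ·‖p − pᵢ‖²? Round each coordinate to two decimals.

(4.26, 2.66)

The minimiser of Σwᵢ‖p−pᵢ‖² is the weighted centroid p* = (Σwᵢpᵢ)/(Σwᵢ).
Σwᵢ = 680.
Σwᵢxᵢ = 500·4 + 90·2 + 90·8 = 2900.
Σwᵢyᵢ = 500·2 + 90·5 + 90·4 = 1810.
x* = 2900/680 = 4.26, y* = 1810/680 = 2.66.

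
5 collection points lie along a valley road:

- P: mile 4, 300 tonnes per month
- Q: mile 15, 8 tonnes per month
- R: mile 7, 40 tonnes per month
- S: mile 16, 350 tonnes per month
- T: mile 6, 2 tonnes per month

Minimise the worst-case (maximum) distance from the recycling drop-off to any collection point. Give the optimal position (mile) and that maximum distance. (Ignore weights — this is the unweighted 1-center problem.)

location 10, max distance 6

The 1-center on a line is the midpoint of the two extreme points: leftmost at 4, rightmost at 16.
Optimal location = (4 + 16)/2 = 10; maximum distance = (16 − 4)/2 = 6.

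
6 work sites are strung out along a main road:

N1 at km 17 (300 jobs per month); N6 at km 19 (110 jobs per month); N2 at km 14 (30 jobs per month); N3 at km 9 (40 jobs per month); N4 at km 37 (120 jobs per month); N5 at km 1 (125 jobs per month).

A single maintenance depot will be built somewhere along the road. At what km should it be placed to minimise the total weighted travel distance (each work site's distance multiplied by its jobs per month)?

For a sum of weighted absolute distances on a line, the optimum is the weighted median (not the mean). Total weight W = 725; half-weight = 362.5.
Sort by position and accumulate weight:
  km 1 (N5, w=125) → cum 125
  km 9 (N3, w=40) → cum 165
  km 14 (N2, w=30) → cum 195
  km 17 (N1, w=300) → cum 495  ≥ 362.5 → median here
  km 19 (N6, w=110) → cum 605
  km 37 (N4, w=120) → cum 725
Optimal location: km 17.

x = 17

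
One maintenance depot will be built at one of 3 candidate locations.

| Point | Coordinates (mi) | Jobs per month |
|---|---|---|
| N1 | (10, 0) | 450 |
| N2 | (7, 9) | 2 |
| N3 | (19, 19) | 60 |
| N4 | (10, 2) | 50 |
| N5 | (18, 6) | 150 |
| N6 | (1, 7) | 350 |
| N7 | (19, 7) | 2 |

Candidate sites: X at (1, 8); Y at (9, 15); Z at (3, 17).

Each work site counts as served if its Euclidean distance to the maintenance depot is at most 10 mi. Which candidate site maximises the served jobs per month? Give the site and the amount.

Coverage radius r = 10 mi; a point is covered iff (Δx)²+(Δy)² ≤ 10² = 100.
  X (1, 8): covers {N2, N6} → 352
  Y (9, 15): covers {N2} → 2
  Z (3, 17): covers {N2} → 2
Maximum coverage at X: 352 jobs per month.

X, covering 352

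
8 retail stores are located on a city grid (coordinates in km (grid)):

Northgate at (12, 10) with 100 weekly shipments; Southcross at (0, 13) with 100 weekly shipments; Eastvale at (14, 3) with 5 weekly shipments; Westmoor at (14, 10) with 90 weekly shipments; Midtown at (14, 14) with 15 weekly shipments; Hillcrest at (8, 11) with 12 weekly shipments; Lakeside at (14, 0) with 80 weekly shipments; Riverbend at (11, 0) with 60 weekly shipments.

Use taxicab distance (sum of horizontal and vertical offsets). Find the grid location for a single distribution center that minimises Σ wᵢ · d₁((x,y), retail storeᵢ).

Manhattan distance separates: Σwᵢ(|x−xᵢ|+|y−yᵢ|) = Σwᵢ|x−xᵢ| + Σwᵢ|y−yᵢ|, so x and y are optimised independently as 1-D weighted medians.
Total weight W = 462; half = 231.
x-coordinate, sorted with cumulative weight:
  x=0 (Southcross, w=100) cum 100
  x=8 (Hillcrest, w=12) cum 112
  x=11 (Riverbend, w=60) cum 172
  x=12 (Northgate, w=100) cum 272  ← median
  x=14 (Eastvale, w=5) cum 277
  x=14 (Westmoor, w=90) cum 367
  x=14 (Midtown, w=15) cum 382
  x=14 (Lakeside, w=80) cum 462
⇒ x* = 12
y-coordinate, sorted with cumulative weight:
  y=0 (Lakeside, w=80) cum 80
  y=0 (Riverbend, w=60) cum 140
  y=3 (Eastvale, w=5) cum 145
  y=10 (Northgate, w=100) cum 245  ← median
  y=10 (Westmoor, w=90) cum 335
  y=11 (Hillcrest, w=12) cum 347
  y=13 (Southcross, w=100) cum 447
  y=14 (Midtown, w=15) cum 462
⇒ y* = 10

(12, 10)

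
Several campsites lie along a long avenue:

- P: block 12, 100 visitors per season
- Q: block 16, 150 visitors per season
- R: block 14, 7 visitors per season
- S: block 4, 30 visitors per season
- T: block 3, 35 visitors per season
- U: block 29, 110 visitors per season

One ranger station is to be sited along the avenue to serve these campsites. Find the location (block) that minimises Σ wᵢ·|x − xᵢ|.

For a sum of weighted absolute distances on a line, the optimum is the weighted median (not the mean). Total weight W = 432; half-weight = 216.
Sort by position and accumulate weight:
  block 3 (T, w=35) → cum 35
  block 4 (S, w=30) → cum 65
  block 12 (P, w=100) → cum 165
  block 14 (R, w=7) → cum 172
  block 16 (Q, w=150) → cum 322  ≥ 216 → median here
  block 29 (U, w=110) → cum 432
Optimal location: block 16.

x = 16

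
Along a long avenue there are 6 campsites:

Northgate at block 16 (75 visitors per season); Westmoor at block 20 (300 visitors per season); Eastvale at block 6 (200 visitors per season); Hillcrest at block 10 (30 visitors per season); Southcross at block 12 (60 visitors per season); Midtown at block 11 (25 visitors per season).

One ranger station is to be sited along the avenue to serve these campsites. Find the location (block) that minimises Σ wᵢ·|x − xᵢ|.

x = 16

For a sum of weighted absolute distances on a line, the optimum is the weighted median (not the mean). Total weight W = 690; half-weight = 345.
Sort by position and accumulate weight:
  block 6 (Eastvale, w=200) → cum 200
  block 10 (Hillcrest, w=30) → cum 230
  block 11 (Midtown, w=25) → cum 255
  block 12 (Southcross, w=60) → cum 315
  block 16 (Northgate, w=75) → cum 390  ≥ 345 → median here
  block 20 (Westmoor, w=300) → cum 690
Optimal location: block 16.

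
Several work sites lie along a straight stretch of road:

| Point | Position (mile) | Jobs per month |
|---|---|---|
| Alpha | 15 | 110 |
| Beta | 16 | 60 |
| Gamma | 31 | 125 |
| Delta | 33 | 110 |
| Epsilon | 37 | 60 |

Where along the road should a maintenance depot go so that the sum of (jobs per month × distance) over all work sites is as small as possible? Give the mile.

For a sum of weighted absolute distances on a line, the optimum is the weighted median (not the mean). Total weight W = 465; half-weight = 232.5.
Sort by position and accumulate weight:
  mile 15 (Alpha, w=110) → cum 110
  mile 16 (Beta, w=60) → cum 170
  mile 31 (Gamma, w=125) → cum 295  ≥ 232.5 → median here
  mile 33 (Delta, w=110) → cum 405
  mile 37 (Epsilon, w=60) → cum 465
Optimal location: mile 31.

x = 31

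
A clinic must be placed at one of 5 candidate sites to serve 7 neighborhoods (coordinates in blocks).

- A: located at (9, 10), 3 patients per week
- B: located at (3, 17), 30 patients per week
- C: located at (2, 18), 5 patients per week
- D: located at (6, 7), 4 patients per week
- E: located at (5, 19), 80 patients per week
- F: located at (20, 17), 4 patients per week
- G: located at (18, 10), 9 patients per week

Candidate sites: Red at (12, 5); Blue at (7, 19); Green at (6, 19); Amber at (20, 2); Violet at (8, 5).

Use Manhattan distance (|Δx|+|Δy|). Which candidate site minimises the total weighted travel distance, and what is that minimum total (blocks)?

Green, total 592 blocks

Total weighted distance at each candidate:
  Red (12, 5): total = 2660
  Blue (7, 19): total = 695
  Green (6, 19): total = 592
  Amber (20, 2): total = 3973
  Violet (8, 5): total = 2230
Minimum is at Green with total 592 blocks.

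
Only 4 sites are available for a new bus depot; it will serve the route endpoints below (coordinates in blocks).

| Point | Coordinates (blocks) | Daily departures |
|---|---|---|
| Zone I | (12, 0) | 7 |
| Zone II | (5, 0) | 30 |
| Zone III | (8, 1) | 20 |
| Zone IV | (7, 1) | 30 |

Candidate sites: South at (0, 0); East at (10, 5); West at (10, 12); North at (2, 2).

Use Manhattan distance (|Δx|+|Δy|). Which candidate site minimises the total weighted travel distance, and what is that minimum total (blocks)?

Total weighted distance at each candidate:
  South (0, 0): total = 654
  East (10, 5): total = 679
  West (10, 12): total = 1288
  North (2, 2): total = 554
Minimum is at North with total 554 blocks.

North, total 554 blocks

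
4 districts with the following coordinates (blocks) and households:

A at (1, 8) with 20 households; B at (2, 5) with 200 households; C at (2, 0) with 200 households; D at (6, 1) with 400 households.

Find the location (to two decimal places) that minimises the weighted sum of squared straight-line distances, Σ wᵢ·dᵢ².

The minimiser of Σwᵢ‖p−pᵢ‖² is the weighted centroid p* = (Σwᵢpᵢ)/(Σwᵢ).
Σwᵢ = 820.
Σwᵢxᵢ = 20·1 + 200·2 + 200·2 + 400·6 = 3220.
Σwᵢyᵢ = 20·8 + 200·5 + 200·0 + 400·1 = 1560.
x* = 3220/820 = 3.93, y* = 1560/820 = 1.90.

(3.93, 1.90)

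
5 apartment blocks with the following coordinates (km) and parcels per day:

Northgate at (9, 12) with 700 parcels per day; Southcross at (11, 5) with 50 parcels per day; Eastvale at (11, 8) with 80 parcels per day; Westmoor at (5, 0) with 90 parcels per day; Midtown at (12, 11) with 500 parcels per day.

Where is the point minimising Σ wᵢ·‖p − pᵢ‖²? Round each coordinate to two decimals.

(9.99, 10.42)

The minimiser of Σwᵢ‖p−pᵢ‖² is the weighted centroid p* = (Σwᵢpᵢ)/(Σwᵢ).
Σwᵢ = 1420.
Σwᵢxᵢ = 700·9 + 50·11 + 80·11 + 90·5 + 500·12 = 14180.
Σwᵢyᵢ = 700·12 + 50·5 + 80·8 + 90·0 + 500·11 = 14790.
x* = 14180/1420 = 9.99, y* = 14790/1420 = 10.42.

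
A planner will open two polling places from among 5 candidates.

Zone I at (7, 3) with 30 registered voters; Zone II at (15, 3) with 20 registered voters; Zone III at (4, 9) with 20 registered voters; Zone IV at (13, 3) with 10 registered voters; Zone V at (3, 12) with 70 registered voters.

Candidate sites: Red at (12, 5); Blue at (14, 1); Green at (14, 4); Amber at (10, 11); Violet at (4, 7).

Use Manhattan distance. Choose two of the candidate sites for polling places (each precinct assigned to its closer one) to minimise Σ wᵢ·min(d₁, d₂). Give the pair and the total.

{Green, Violet}, total 730

Evaluate every pair (each demand assigned to the nearer of the two):
  {Green, Violet}: total = 730
  {Blue, Violet}: total = 760
  {Red, Violet}: total = 800
  {Green, Amber}: total = 1020
  {Amber, Violet}: total = 1040
  {Red, Amber}: total = 1060
  {Blue, Amber}: total = 1080
  {Red, Green}: total = 1630
  {Red, Blue}: total = 1660
  {Blue, Green}: total = 1930
Best pair: {Green, Violet} with total 730.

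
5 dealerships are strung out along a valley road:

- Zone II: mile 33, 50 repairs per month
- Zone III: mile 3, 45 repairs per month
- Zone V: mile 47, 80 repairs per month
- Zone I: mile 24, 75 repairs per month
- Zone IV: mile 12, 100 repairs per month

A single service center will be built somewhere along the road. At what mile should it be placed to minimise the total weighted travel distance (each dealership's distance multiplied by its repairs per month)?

For a sum of weighted absolute distances on a line, the optimum is the weighted median (not the mean). Total weight W = 350; half-weight = 175.
Sort by position and accumulate weight:
  mile 3 (Zone III, w=45) → cum 45
  mile 12 (Zone IV, w=100) → cum 145
  mile 24 (Zone I, w=75) → cum 220  ≥ 175 → median here
  mile 33 (Zone II, w=50) → cum 270
  mile 47 (Zone V, w=80) → cum 350
Optimal location: mile 24.

x = 24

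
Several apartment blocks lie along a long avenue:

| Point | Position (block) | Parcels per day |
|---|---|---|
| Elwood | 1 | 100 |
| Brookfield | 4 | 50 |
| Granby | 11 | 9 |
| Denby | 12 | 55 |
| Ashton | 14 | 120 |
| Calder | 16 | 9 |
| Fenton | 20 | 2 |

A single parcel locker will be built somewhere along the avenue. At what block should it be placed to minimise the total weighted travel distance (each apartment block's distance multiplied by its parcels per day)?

For a sum of weighted absolute distances on a line, the optimum is the weighted median (not the mean). Total weight W = 345; half-weight = 172.5.
Sort by position and accumulate weight:
  block 1 (Elwood, w=100) → cum 100
  block 4 (Brookfield, w=50) → cum 150
  block 11 (Granby, w=9) → cum 159
  block 12 (Denby, w=55) → cum 214  ≥ 172.5 → median here
  block 14 (Ashton, w=120) → cum 334
  block 16 (Calder, w=9) → cum 343
  block 20 (Fenton, w=2) → cum 345
Optimal location: block 12.

x = 12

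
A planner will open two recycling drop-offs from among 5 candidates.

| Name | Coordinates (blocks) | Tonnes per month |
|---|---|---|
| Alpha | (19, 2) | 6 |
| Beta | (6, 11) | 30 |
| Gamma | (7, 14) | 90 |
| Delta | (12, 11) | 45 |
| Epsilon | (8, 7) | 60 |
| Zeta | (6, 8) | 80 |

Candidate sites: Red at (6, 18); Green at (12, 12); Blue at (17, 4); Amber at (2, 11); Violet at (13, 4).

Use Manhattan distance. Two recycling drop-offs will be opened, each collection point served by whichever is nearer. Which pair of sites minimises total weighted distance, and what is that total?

{Green, Amber}, total 1997

Evaluate every pair (each demand assigned to the nearer of the two):
  {Green, Amber}: total = 1997
  {Red, Green}: total = 2147
  {Green, Violet}: total = 2213
  {Green, Blue}: total = 2249
  {Amber, Violet}: total = 2288
  {Red, Amber}: total = 2336
  {Red, Violet}: total = 2348
  {Blue, Amber}: total = 2474
  {Red, Blue}: total = 2744
  {Blue, Violet}: total = 3604
Best pair: {Green, Amber} with total 1997.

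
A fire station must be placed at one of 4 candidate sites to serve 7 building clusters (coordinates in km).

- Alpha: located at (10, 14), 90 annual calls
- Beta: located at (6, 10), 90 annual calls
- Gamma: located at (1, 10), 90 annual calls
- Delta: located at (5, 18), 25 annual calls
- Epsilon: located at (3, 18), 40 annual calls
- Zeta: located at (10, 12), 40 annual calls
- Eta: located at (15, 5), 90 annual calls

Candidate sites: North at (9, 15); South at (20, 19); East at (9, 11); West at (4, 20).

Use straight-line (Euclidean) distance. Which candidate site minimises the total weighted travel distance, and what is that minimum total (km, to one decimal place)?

Total weighted distance at each candidate:
  North (9, 15): total = 3070.5
  South (20, 19): total = 7279.5
  East (9, 11): total = 2685.4
  West (4, 20): total = 4840.6
Minimum is at East with total 2685.4 km.

East, total 2685.4 km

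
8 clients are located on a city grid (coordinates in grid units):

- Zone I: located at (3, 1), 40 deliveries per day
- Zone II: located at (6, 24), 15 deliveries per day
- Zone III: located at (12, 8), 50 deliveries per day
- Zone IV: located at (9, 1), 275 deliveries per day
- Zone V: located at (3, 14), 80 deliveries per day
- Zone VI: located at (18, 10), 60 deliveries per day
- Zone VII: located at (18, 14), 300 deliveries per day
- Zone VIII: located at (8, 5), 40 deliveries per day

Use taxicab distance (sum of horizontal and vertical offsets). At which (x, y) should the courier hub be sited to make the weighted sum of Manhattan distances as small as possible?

(9, 10)

Manhattan distance separates: Σwᵢ(|x−xᵢ|+|y−yᵢ|) = Σwᵢ|x−xᵢ| + Σwᵢ|y−yᵢ|, so x and y are optimised independently as 1-D weighted medians.
Total weight W = 860; half = 430.
x-coordinate, sorted with cumulative weight:
  x=3 (Zone I, w=40) cum 40
  x=3 (Zone V, w=80) cum 120
  x=6 (Zone II, w=15) cum 135
  x=8 (Zone VIII, w=40) cum 175
  x=9 (Zone IV, w=275) cum 450  ← median
  x=12 (Zone III, w=50) cum 500
  x=18 (Zone VI, w=60) cum 560
  x=18 (Zone VII, w=300) cum 860
⇒ x* = 9
y-coordinate, sorted with cumulative weight:
  y=1 (Zone I, w=40) cum 40
  y=1 (Zone IV, w=275) cum 315
  y=5 (Zone VIII, w=40) cum 355
  y=8 (Zone III, w=50) cum 405
  y=10 (Zone VI, w=60) cum 465  ← median
  y=14 (Zone V, w=80) cum 545
  y=14 (Zone VII, w=300) cum 845
  y=24 (Zone II, w=15) cum 860
⇒ y* = 10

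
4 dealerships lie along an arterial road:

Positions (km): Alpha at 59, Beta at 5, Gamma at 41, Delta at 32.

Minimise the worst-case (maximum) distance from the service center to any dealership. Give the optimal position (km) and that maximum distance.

The 1-center on a line is the midpoint of the two extreme points: leftmost at 5, rightmost at 59.
Optimal location = (5 + 59)/2 = 32; maximum distance = (59 − 5)/2 = 27.

location 32, max distance 27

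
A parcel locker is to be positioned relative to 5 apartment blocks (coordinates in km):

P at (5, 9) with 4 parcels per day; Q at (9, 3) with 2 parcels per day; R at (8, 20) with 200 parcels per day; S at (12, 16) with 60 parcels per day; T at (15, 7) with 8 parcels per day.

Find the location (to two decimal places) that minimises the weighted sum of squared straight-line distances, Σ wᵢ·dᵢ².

(9.04, 18.46)

The minimiser of Σwᵢ‖p−pᵢ‖² is the weighted centroid p* = (Σwᵢpᵢ)/(Σwᵢ).
Σwᵢ = 274.
Σwᵢxᵢ = 4·5 + 2·9 + 200·8 + 60·12 + 8·15 = 2478.
Σwᵢyᵢ = 4·9 + 2·3 + 200·20 + 60·16 + 8·7 = 5058.
x* = 2478/274 = 9.04, y* = 5058/274 = 18.46.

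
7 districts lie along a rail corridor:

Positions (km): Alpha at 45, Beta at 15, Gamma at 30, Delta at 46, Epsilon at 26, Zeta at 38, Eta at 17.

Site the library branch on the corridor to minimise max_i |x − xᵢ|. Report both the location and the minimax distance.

The 1-center on a line is the midpoint of the two extreme points: leftmost at 15, rightmost at 46.
Optimal location = (15 + 46)/2 = 30.5; maximum distance = (46 − 15)/2 = 15.5.

location 30.5, max distance 15.5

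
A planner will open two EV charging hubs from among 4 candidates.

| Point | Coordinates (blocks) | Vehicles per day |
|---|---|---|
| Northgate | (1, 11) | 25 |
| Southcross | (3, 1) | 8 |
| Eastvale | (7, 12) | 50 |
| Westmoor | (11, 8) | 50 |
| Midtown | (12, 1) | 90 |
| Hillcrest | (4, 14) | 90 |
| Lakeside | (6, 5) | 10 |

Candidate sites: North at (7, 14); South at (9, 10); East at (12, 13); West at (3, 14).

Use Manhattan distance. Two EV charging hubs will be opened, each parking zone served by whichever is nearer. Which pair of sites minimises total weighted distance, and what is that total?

{South, West}, total 1879

Evaluate every pair (each demand assigned to the nearer of the two):
  {South, West}: total = 1879
  {North, South}: total = 2075
  {East, West}: total = 2119
  {North, East}: total = 2211
  {North, West}: total = 2639
  {South, East}: total = 2715
Best pair: {South, West} with total 1879.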